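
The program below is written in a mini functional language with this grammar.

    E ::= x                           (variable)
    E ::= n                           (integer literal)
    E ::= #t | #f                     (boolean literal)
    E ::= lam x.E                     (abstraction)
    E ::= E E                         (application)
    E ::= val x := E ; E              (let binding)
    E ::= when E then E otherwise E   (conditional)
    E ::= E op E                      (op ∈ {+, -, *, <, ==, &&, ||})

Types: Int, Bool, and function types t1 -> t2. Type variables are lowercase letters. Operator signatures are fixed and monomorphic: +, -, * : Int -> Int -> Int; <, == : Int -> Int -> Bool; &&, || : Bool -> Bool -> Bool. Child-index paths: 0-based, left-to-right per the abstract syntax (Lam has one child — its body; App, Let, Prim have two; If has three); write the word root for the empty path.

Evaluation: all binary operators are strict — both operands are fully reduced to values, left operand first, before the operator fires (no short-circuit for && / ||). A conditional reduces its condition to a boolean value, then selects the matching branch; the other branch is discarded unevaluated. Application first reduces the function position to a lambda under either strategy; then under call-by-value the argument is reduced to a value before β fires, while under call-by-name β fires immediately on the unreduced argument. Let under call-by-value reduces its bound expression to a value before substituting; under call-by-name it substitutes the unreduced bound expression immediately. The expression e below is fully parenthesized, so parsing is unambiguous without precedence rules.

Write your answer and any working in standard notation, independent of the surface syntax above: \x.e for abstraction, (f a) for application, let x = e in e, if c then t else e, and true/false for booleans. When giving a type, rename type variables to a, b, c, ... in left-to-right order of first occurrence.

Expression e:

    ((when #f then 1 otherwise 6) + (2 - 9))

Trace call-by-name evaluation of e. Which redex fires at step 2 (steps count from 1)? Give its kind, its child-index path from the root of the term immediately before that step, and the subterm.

Answer: delta at 1 : (2 - 9)

Trace:
step 0: ((if false then 1 else 6) + (2 - 9))
step 1: [if@0] (6 + (2 - 9))
step 2: [delta@1] (6 + -7)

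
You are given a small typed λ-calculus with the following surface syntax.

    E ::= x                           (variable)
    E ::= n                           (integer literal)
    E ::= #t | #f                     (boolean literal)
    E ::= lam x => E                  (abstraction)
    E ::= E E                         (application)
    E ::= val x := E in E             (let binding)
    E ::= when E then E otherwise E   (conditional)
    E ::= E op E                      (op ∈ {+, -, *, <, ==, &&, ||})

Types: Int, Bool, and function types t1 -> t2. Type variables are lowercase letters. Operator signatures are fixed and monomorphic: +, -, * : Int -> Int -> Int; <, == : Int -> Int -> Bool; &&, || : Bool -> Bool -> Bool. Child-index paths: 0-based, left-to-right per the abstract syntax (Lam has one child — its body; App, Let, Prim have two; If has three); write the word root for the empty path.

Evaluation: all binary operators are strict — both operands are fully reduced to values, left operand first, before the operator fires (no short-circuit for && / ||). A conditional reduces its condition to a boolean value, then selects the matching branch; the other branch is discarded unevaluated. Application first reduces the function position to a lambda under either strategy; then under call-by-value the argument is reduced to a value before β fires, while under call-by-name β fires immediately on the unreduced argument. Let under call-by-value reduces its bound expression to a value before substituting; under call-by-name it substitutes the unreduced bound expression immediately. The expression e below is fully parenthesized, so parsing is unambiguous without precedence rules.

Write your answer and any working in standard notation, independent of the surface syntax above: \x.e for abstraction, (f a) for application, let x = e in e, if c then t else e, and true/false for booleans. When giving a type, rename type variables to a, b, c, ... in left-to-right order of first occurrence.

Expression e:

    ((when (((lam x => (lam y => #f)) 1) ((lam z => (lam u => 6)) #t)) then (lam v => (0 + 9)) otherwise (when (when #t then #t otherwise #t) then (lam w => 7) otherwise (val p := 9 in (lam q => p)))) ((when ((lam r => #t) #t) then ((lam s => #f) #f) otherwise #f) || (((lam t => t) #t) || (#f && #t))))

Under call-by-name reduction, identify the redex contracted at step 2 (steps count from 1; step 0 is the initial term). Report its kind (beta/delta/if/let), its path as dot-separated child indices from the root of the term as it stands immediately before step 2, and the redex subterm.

Trace:
step 0: ((if (((\x.(\y.false)) 1) ((\z.(\u.6)) true)) then (\v.(0 + 9)) else (if (if true then true else true) then (\w.7) else (let p = 9 in (\q.p)))) ((if ((\r.true) true) then ((\s.false) false) else false) || (((\t.t) true) || (false && true))))
step 1: [beta@0.0.0] ((if ((\y.false) ((\z.(\u.6)) true)) then (\v.(0 + 9)) else (if (if true then true else true) then (\w.7) else (let p = 9 in (\q.p)))) ((if ((\r.true) true) then ((\s.false) false) else false) || (((\t.t) true) || (false && true))))
step 2: [beta@0.0] ((if false then (\v.(0 + 9)) else (if (if true then true else true) then (\w.7) else (let p = 9 in (\q.p)))) ((if ((\r.true) true) then ((\s.false) false) else false) || (((\t.t) true) || (false && true))))

Answer: beta at 0.0 : ((\y.false) ((\z.(\u.6)) true))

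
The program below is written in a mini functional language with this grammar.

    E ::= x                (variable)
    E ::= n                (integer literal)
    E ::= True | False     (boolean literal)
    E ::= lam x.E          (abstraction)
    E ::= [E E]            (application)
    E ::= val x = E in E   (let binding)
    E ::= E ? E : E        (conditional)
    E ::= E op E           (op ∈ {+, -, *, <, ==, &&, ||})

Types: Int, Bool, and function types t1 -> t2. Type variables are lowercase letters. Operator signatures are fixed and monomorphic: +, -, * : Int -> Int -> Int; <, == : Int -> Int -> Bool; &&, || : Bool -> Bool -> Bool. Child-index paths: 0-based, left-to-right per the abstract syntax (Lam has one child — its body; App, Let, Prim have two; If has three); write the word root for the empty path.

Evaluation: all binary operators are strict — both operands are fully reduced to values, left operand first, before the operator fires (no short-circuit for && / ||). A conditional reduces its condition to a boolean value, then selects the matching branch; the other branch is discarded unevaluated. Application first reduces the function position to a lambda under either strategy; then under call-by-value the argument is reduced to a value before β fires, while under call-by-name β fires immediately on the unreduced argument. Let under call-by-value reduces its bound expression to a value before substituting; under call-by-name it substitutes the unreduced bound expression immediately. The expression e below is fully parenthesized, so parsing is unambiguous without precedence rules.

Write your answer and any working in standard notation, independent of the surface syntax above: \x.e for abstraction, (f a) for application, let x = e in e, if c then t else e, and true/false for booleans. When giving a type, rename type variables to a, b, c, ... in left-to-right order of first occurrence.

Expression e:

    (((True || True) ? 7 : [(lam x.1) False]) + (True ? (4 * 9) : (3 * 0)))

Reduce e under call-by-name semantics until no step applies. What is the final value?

Derivation:
step 0: ((if (true || true) then 7 else ((\x.1) false)) + (if true then (4 * 9) else (3 * 0)))
step 1: [delta@0.0] ((if true then 7 else ((\x.1) false)) + (if true then (4 * 9) else (3 * 0)))
step 2: [if@0] (7 + (if true then (4 * 9) else (3 * 0)))
step 3: [if@1] (7 + (4 * 9))
step 4: [delta@1] (7 + 36)
step 5: [delta@root] 43

Answer: 43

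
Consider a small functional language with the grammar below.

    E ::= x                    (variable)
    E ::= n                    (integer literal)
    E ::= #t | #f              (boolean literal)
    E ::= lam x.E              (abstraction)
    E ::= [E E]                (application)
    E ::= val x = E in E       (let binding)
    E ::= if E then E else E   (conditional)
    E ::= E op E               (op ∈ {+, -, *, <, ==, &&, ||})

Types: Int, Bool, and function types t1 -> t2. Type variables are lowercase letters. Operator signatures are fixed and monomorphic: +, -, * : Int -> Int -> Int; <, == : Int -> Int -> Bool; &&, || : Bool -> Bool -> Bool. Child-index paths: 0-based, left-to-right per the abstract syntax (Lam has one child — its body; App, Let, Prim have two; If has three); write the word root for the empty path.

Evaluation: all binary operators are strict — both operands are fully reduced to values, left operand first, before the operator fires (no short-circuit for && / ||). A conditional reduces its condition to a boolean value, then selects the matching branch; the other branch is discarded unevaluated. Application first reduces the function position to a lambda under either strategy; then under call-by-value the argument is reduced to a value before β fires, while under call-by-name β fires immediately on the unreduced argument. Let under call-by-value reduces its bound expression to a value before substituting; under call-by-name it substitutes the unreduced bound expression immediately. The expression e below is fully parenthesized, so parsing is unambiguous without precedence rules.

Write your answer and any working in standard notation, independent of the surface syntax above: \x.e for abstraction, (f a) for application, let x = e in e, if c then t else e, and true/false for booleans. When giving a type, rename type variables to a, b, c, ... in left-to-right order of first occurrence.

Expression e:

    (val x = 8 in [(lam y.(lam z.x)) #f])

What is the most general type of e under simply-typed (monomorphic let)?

Answer: a -> Int

Derivation:
let x : Int
x : Int
\z._ : b -> Int
\y._ : a -> b -> Int
  unify a -> b -> Int ~ Bool -> c
  unify a ~ Bool
  unify b -> Int ~ c
_ _ : b -> Int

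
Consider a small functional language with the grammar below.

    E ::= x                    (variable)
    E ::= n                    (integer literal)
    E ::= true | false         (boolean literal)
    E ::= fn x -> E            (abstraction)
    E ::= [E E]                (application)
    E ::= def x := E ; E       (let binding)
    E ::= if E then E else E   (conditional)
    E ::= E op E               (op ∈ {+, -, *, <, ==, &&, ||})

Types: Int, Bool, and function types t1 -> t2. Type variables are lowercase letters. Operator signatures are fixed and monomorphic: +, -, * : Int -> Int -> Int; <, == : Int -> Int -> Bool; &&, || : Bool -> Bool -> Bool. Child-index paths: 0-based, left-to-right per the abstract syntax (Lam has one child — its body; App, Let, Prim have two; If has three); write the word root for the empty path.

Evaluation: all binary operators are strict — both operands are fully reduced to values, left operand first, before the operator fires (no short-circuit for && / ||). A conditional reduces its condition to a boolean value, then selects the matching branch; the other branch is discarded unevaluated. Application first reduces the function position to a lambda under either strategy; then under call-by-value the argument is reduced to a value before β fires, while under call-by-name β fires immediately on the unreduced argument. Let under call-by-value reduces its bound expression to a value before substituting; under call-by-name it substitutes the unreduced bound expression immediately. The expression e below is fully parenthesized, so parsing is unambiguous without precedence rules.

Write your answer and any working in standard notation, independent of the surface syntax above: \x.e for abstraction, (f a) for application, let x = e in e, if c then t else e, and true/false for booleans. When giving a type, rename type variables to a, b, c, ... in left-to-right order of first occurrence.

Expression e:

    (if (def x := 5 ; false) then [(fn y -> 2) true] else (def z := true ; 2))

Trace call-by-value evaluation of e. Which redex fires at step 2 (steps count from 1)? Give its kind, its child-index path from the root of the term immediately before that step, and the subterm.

Answer: if at root : (if false then ((\y.2) true) else (let z = true in 2))

Derivation:
step 0: (if (let x = 5 in false) then ((\y.2) true) else (let z = true in 2))
step 1: [let@0] (if false then ((\y.2) true) else (let z = true in 2))
step 2: [if@root] (let z = true in 2)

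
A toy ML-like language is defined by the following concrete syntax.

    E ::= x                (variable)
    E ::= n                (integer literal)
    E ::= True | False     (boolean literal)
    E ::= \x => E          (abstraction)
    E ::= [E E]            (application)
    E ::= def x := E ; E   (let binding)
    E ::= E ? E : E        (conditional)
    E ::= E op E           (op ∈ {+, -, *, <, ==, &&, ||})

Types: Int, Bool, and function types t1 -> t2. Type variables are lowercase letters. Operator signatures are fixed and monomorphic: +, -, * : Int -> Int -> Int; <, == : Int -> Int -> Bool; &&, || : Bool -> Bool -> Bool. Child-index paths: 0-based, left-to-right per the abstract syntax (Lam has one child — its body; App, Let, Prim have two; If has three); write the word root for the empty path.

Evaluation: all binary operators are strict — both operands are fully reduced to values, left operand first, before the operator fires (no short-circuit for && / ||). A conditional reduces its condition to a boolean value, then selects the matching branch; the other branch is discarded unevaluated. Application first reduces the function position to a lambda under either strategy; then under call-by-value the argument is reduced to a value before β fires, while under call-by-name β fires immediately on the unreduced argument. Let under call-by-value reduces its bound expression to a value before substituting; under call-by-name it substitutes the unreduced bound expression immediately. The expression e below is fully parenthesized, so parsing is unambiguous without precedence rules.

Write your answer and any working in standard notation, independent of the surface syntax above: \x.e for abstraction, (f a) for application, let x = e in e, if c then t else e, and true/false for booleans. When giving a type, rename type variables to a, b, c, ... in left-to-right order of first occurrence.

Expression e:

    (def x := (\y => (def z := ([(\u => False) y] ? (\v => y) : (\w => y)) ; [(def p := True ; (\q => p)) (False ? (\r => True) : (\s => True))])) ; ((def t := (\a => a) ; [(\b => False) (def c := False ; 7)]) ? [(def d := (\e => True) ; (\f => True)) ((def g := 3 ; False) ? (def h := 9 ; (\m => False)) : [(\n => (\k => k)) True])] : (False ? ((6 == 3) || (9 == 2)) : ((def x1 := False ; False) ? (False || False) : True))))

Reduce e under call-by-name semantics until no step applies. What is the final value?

Working:
step 0: (let x = (\y.(let z = (if ((\u.false) y) then (\v.y) else (\w.y)) in ((let p = true in (\q.p)) (if false then (\r.true) else (\s.true))))) in (if (let t = (\a.a) in ((\b.false) (let c = false in 7))) then ((let d = (\e.true) in (\f.true)) (if (let g = 3 in false) then (let h = 9 in (\m.false)) else ((\n.(\k.k)) true))) else (if false then ((6 == 3) || (9 == 2)) else (if (let x1 = false in false) then (false || false) else true))))
step 1: [let@root] (if (let t = (\a.a) in ((\b.false) (let c = false in 7))) then ((let d = (\e.true) in (\f.true)) (if (let g = 3 in false) then (let h = 9 in (\m.false)) else ((\n.(\k.k)) true))) else (if false then ((6 == 3) || (9 == 2)) else (if (let x1 = false in false) then (false || false) else true)))
step 2: [let@0] (if ((\b.false) (let c = false in 7)) then ((let d = (\e.true) in (\f.true)) (if (let g = 3 in false) then (let h = 9 in (\m.false)) else ((\n.(\k.k)) true))) else (if false then ((6 == 3) || (9 == 2)) else (if (let x1 = false in false) then (false || false) else true)))
step 3: [beta@0] (if false then ((let d = (\e.true) in (\f.true)) (if (let g = 3 in false) then (let h = 9 in (\m.false)) else ((\n.(\k.k)) true))) else (if false then ((6 == 3) || (9 == 2)) else (if (let x1 = false in false) then (false || false) else true)))
step 4: [if@root] (if false then ((6 == 3) || (9 == 2)) else (if (let x1 = false in false) then (false || false) else true))
step 5: [if@root] (if (let x1 = false in false) then (false || false) else true)
step 6: [let@0] (if false then (false || false) else true)
step 7: [if@root] true

Answer: true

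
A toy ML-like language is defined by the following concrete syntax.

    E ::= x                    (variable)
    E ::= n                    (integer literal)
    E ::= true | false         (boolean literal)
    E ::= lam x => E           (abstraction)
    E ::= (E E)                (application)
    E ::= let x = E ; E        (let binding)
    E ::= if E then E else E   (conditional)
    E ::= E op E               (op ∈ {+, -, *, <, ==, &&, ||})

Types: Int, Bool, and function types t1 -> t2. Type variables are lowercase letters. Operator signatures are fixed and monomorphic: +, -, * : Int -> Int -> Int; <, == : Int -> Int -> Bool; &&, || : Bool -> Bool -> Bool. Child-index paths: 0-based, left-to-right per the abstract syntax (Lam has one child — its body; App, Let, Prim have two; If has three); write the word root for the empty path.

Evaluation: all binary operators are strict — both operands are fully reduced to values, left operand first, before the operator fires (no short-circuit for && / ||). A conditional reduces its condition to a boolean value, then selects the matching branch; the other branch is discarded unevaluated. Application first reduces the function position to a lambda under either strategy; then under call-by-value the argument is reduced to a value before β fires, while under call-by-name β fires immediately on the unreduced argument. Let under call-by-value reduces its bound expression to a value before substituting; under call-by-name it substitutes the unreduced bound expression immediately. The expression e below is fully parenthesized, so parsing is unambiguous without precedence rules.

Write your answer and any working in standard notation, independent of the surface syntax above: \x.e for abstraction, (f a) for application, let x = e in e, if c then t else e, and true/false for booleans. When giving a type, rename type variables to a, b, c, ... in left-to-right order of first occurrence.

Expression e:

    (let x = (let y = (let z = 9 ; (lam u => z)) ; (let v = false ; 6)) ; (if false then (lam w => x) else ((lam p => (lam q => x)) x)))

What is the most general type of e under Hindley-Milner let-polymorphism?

Trace:
let z : Int
z : Int
\u._ : a -> Int
let y : forall. a -> Int
let v : Bool
let x : Int
  unify Bool ~ Bool
x : Int
\w._ : b -> Int
x : Int
\q._ : d -> Int
\p._ : c -> d -> Int
x : Int
  unify c -> d -> Int ~ Int -> e
  unify c ~ Int
  unify d -> Int ~ e
_ _ : d -> Int
  unify b -> Int ~ d -> Int
  unify b ~ d
  unify Int ~ Int

Answer: a -> Int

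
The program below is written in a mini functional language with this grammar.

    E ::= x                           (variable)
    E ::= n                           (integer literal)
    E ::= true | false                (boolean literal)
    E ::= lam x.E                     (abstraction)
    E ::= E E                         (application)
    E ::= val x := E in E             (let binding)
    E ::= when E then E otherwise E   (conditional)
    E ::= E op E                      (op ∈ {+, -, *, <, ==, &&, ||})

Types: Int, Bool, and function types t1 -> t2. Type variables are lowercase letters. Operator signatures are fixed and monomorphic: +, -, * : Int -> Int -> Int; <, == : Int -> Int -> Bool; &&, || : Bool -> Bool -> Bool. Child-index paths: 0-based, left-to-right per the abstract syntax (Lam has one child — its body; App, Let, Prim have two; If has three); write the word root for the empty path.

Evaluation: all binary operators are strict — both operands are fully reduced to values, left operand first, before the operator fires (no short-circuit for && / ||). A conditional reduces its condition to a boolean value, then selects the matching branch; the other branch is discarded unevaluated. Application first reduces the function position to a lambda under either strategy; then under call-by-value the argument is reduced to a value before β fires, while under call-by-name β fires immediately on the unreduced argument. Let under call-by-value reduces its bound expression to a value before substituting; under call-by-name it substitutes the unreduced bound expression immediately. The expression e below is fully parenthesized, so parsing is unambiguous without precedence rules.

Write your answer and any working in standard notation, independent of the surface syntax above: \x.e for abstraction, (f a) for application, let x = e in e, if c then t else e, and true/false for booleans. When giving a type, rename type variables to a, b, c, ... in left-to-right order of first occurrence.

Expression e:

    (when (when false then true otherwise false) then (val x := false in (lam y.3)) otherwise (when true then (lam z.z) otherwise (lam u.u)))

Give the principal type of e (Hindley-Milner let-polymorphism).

Derivation:
  unify Bool ~ Bool
  unify Bool ~ Bool
  unify Bool ~ Bool
let x : Bool
\y._ : a -> Int
  unify Bool ~ Bool
z : b
\z._ : b -> b
u : c
\u._ : c -> c
  unify b -> b ~ c -> c
  unify b ~ c
  unify c ~ c
  unify a -> Int ~ c -> c
  unify a ~ c
  unify Int ~ c

Answer: Int -> Int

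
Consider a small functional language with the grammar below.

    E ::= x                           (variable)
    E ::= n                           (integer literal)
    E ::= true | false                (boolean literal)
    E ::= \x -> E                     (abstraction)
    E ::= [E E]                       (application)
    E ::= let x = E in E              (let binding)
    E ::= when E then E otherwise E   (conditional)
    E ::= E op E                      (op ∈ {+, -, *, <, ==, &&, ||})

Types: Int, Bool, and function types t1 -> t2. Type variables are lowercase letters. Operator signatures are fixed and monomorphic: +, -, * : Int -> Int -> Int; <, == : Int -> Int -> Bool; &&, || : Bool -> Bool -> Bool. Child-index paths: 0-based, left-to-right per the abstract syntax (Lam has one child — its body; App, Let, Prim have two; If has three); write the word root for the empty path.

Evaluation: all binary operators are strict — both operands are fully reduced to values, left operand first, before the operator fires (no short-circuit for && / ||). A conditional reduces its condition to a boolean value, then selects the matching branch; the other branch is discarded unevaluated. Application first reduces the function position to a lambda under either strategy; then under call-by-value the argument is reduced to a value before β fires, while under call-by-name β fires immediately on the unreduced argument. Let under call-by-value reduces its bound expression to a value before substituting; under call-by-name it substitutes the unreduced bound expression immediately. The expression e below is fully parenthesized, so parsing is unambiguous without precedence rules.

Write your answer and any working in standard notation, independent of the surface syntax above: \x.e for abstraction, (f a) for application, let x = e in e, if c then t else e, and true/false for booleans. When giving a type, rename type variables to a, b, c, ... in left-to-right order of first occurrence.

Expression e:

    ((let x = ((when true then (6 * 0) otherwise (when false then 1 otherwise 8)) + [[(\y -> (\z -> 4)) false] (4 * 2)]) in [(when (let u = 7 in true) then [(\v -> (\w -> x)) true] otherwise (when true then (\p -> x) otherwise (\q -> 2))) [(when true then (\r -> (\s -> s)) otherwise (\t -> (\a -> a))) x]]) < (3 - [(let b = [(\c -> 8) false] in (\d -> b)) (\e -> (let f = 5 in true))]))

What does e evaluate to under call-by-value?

Trace:
step 0: ((let x = ((if true then (6 * 0) else (if false then 1 else 8)) + (((\y.(\z.4)) false) (4 * 2))) in ((if (let u = 7 in true) then ((\v.(\w.x)) true) else (if true then (\p.x) else (\q.2))) ((if true then (\r.(\s.s)) else (\t.(\a.a))) x))) < (3 - ((let b = ((\c.8) false) in (\d.b)) (\e.(let f = 5 in true)))))
step 1: [if@0.0.0] ((let x = ((6 * 0) + (((\y.(\z.4)) false) (4 * 2))) in ((if (let u = 7 in true) then ((\v.(\w.x)) true) else (if true then (\p.x) else (\q.2))) ((if true then (\r.(\s.s)) else (\t.(\a.a))) x))) < (3 - ((let b = ((\c.8) false) in (\d.b)) (\e.(let f = 5 in true)))))
step 2: [delta@0.0.0] ((let x = (0 + (((\y.(\z.4)) false) (4 * 2))) in ((if (let u = 7 in true) then ((\v.(\w.x)) true) else (if true then (\p.x) else (\q.2))) ((if true then (\r.(\s.s)) else (\t.(\a.a))) x))) < (3 - ((let b = ((\c.8) false) in (\d.b)) (\e.(let f = 5 in true)))))
step 3: [beta@0.0.1.0] ((let x = (0 + ((\z.4) (4 * 2))) in ((if (let u = 7 in true) then ((\v.(\w.x)) true) else (if true then (\p.x) else (\q.2))) ((if true then (\r.(\s.s)) else (\t.(\a.a))) x))) < (3 - ((let b = ((\c.8) false) in (\d.b)) (\e.(let f = 5 in true)))))
step 4: [delta@0.0.1.1] ((let x = (0 + ((\z.4) 8)) in ((if (let u = 7 in true) then ((\v.(\w.x)) true) else (if true then (\p.x) else (\q.2))) ((if true then (\r.(\s.s)) else (\t.(\a.a))) x))) < (3 - ((let b = ((\c.8) false) in (\d.b)) (\e.(let f = 5 in true)))))
step 5: [beta@0.0.1] ((let x = (0 + 4) in ((if (let u = 7 in true) then ((\v.(\w.x)) true) else (if true then (\p.x) else (\q.2))) ((if true then (\r.(\s.s)) else (\t.(\a.a))) x))) < (3 - ((let b = ((\c.8) false) in (\d.b)) (\e.(let f = 5 in true)))))
step 6: [delta@0.0] ((let x = 4 in ((if (let u = 7 in true) then ((\v.(\w.x)) true) else (if true then (\p.x) else (\q.2))) ((if true then (\r.(\s.s)) else (\t.(\a.a))) x))) < (3 - ((let b = ((\c.8) false) in (\d.b)) (\e.(let f = 5 in true)))))
step 7: [let@0] (((if (let u = 7 in true) then ((\v.(\w.4)) true) else (if true then (\p.4) else (\q.2))) ((if true then (\r.(\s.s)) else (\t.(\a.a))) 4)) < (3 - ((let b = ((\c.8) false) in (\d.b)) (\e.(let f = 5 in true)))))
step 8: [let@0.0.0] (((if true then ((\v.(\w.4)) true) else (if true then (\p.4) else (\q.2))) ((if true then (\r.(\s.s)) else (\t.(\a.a))) 4)) < (3 - ((let b = ((\c.8) false) in (\d.b)) (\e.(let f = 5 in true)))))
step 9: [if@0.0] ((((\v.(\w.4)) true) ((if true then (\r.(\s.s)) else (\t.(\a.a))) 4)) < (3 - ((let b = ((\c.8) false) in (\d.b)) (\e.(let f = 5 in true)))))
step 10: [beta@0.0] (((\w.4) ((if true then (\r.(\s.s)) else (\t.(\a.a))) 4)) < (3 - ((let b = ((\c.8) false) in (\d.b)) (\e.(let f = 5 in true)))))
step 11: [if@0.1.0] (((\w.4) ((\r.(\s.s)) 4)) < (3 - ((let b = ((\c.8) false) in (\d.b)) (\e.(let f = 5 in true)))))
step 12: [beta@0.1] (((\w.4) (\s.s)) < (3 - ((let b = ((\c.8) false) in (\d.b)) (\e.(let f = 5 in true)))))
step 13: [beta@0] (4 < (3 - ((let b = ((\c.8) false) in (\d.b)) (\e.(let f = 5 in true)))))
step 14: [beta@1.1.0.0] (4 < (3 - ((let b = 8 in (\d.b)) (\e.(let f = 5 in true)))))
step 15: [let@1.1.0] (4 < (3 - ((\d.8) (\e.(let f = 5 in true)))))
step 16: [beta@1.1] (4 < (3 - 8))
step 17: [delta@1] (4 < -5)
step 18: [delta@root] false

Answer: false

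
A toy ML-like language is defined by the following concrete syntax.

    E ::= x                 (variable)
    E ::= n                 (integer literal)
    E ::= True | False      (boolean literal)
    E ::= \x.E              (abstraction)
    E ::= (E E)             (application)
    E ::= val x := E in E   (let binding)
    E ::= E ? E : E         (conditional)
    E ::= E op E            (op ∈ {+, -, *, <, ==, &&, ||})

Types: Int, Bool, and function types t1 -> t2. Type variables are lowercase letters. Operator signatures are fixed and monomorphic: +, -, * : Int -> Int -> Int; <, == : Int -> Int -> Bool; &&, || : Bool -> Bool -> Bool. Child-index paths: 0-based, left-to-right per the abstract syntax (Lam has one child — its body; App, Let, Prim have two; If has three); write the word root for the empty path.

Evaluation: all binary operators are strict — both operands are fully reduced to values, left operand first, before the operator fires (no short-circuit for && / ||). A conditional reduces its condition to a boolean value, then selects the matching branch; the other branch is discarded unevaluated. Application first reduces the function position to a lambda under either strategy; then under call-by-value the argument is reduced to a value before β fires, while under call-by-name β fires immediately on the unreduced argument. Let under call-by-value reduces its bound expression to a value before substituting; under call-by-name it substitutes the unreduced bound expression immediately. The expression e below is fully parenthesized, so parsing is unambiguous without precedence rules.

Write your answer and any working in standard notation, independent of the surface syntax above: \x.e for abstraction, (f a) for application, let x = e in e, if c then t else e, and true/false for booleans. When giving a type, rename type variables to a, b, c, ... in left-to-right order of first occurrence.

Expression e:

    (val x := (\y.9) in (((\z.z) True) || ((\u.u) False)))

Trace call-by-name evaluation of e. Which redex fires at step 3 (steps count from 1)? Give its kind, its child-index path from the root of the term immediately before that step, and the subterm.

Working:
step 0: (let x = (\y.9) in (((\z.z) true) || ((\u.u) false)))
step 1: [let@root] (((\z.z) true) || ((\u.u) false))
step 2: [beta@0] (true || ((\u.u) false))
step 3: [beta@1] (true || false)

Answer: beta at 1 : ((\u.u) false)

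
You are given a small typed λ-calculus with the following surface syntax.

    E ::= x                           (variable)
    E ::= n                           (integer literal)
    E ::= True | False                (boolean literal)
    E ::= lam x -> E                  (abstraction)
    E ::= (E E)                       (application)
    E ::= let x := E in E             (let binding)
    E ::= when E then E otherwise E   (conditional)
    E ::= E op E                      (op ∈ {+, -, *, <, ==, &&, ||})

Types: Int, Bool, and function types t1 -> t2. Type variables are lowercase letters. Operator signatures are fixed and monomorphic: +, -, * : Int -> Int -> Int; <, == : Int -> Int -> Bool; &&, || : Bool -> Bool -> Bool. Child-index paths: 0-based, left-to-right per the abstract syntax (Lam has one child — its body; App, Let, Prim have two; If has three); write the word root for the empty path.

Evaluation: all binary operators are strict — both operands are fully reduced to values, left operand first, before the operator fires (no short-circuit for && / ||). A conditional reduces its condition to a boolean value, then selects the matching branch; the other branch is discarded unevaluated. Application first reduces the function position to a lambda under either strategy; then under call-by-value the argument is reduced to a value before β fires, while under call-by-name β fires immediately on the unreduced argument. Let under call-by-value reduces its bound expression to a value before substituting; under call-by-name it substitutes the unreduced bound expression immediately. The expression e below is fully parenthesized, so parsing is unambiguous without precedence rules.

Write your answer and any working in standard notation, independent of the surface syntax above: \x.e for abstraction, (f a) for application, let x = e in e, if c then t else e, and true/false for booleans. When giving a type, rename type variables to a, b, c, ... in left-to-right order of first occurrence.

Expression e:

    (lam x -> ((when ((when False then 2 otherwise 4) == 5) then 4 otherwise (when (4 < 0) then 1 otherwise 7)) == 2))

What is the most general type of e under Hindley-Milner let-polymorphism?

Derivation:
  unify Bool ~ Bool
  unify Int ~ Int
  unify Int ~ Int
  unify Int ~ Int
  unify Bool ~ Bool
  unify Int ~ Int
  unify Int ~ Int
  unify Bool ~ Bool
  unify Int ~ Int
  unify Int ~ Int
  unify Int ~ Int
  unify Int ~ Int
\x._ : a -> Bool

Answer: a -> Bool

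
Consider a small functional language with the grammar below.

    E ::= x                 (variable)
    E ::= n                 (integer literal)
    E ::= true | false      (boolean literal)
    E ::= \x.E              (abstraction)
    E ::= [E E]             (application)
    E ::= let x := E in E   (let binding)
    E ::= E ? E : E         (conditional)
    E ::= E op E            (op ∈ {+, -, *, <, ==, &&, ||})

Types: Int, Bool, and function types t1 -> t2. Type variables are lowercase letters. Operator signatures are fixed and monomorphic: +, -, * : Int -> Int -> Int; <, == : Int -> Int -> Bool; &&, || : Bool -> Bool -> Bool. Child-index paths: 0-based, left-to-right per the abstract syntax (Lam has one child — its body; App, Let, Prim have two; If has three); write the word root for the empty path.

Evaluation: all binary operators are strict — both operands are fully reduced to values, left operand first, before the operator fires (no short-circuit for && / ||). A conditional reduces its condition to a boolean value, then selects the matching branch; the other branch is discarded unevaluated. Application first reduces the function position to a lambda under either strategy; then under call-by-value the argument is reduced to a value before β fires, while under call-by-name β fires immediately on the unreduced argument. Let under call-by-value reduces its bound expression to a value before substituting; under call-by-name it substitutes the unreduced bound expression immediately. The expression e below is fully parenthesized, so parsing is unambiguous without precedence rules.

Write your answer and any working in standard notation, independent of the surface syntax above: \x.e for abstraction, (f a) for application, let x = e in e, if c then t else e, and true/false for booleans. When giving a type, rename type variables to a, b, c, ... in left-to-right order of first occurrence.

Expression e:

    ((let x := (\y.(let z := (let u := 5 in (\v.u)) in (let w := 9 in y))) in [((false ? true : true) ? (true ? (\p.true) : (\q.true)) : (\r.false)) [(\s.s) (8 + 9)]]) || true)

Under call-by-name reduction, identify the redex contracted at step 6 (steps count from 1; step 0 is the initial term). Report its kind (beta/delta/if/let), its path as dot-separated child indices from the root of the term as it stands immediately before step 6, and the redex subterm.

Derivation:
step 0: ((let x = (\y.(let z = (let u = 5 in (\v.u)) in (let w = 9 in y))) in ((if (if false then true else true) then (if true then (\p.true) else (\q.true)) else (\r.false)) ((\s.s) (8 + 9)))) || true)
step 1: [let@0] (((if (if false then true else true) then (if true then (\p.true) else (\q.true)) else (\r.false)) ((\s.s) (8 + 9))) || true)
step 2: [if@0.0.0] (((if true then (if true then (\p.true) else (\q.true)) else (\r.false)) ((\s.s) (8 + 9))) || true)
step 3: [if@0.0] (((if true then (\p.true) else (\q.true)) ((\s.s) (8 + 9))) || true)
step 4: [if@0.0] (((\p.true) ((\s.s) (8 + 9))) || true)
step 5: [beta@0] (true || true)
step 6: [delta@root] true

Answer: delta at root : (true || true)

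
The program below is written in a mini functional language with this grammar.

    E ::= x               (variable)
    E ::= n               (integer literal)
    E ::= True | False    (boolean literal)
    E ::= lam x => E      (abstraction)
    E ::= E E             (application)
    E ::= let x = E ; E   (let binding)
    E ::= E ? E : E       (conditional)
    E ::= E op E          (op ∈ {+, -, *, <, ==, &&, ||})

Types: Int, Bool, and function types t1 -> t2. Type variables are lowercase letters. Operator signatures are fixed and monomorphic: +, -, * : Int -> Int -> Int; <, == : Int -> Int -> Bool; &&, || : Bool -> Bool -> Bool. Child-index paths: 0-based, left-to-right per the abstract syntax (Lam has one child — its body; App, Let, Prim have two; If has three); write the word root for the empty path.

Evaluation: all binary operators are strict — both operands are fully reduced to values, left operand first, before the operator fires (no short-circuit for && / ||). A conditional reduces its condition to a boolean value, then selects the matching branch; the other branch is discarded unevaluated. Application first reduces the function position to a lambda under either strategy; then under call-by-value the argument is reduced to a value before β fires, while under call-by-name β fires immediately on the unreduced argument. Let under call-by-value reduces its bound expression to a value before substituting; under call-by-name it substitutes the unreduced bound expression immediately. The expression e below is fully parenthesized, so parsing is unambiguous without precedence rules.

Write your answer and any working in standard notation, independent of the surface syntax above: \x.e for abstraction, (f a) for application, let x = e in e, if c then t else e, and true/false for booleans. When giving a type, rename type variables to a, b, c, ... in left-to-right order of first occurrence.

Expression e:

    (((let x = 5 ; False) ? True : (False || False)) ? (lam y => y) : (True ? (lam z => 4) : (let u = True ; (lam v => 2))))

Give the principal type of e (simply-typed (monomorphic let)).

Trace:
let x : Int
  unify Bool ~ Bool
  unify Bool ~ Bool
  unify Bool ~ Bool
  unify Bool ~ Bool
  unify Bool ~ Bool
y : a
\y._ : a -> a
  unify Bool ~ Bool
\z._ : b -> Int
let u : Bool
\v._ : c -> Int
  unify b -> Int ~ c -> Int
  unify b ~ c
  unify Int ~ Int
  unify a -> a ~ c -> Int
  unify a ~ c
  unify c ~ Int

Answer: Int -> Int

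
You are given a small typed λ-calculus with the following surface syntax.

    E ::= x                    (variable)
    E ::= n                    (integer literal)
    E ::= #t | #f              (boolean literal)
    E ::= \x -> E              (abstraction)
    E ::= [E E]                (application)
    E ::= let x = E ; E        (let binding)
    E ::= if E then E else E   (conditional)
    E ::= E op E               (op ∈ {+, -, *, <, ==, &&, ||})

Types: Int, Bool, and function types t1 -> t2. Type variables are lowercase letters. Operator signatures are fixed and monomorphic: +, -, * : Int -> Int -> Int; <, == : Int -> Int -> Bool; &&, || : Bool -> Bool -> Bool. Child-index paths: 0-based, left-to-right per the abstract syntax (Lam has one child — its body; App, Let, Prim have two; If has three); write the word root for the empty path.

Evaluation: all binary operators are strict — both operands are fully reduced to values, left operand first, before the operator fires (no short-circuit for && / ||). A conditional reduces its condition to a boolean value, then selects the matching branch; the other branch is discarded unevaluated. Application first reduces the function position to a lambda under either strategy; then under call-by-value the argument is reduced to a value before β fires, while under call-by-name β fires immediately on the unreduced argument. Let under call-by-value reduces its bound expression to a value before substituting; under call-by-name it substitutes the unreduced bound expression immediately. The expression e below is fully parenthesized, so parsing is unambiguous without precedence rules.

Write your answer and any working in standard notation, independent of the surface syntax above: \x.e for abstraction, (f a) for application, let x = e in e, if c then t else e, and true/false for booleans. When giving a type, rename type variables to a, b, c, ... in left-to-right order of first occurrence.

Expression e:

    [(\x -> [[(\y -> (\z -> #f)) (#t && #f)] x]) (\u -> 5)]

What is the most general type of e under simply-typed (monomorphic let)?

Working:
\z._ : c -> Bool
\y._ : b -> c -> Bool
  unify Bool ~ Bool
  unify Bool ~ Bool
  unify b -> c -> Bool ~ Bool -> d
  unify b ~ Bool
  unify c -> Bool ~ d
_ _ : c -> Bool
x : a
  unify c -> Bool ~ a -> e
  unify c ~ a
  unify Bool ~ e
_ _ : Bool
\x._ : a -> Bool
\u._ : f -> Int
  unify a -> Bool ~ (f -> Int) -> g
  unify a ~ f -> Int
  unify Bool ~ g
_ _ : Bool

Answer: Bool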